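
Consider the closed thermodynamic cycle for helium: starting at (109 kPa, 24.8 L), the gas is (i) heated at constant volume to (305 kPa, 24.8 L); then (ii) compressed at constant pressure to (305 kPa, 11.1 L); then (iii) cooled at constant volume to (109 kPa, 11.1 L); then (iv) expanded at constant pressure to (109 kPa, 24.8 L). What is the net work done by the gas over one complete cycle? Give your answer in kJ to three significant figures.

W_net ≈ -2.69 kJ

Constant-volume legs do no work.
W(ii) = (305)(11.1 − 24.8) = -4178 J; W(iv) = (109)(24.8 − 11.1) = 1493 J.
W_net = -4178 + 1493 = -2685 J (the counter-clockwise enclosed area).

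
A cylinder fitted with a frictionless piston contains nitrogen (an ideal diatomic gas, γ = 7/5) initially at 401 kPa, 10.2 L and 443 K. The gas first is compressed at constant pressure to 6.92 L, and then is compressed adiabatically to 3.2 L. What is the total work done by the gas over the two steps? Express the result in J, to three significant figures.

W_total ≈ -3820 J

Step 1 (isobaric): W = PΔV = (401 kPa)(6.92 − 10.2 L) = -1315 J.
After step 1: P = 401 kPa, V = 6.92 L, T = 300.5 K.
Step 2 (adiabatic): W = (P₁V₁ − P₂V₂)/(γ−1) = (2775 − 3778)/0.4 = -2507 J.
W_total = -1315 − 2507 = -3822 J.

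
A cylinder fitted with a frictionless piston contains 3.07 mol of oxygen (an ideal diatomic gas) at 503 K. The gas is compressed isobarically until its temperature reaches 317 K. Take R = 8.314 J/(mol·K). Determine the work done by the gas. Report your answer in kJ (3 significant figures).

W ≈ -4.75 kJ

Isobaric: W = P ΔV = nR ΔT.
W = (3.07)(8.314)(317 − 503) = -4747 J.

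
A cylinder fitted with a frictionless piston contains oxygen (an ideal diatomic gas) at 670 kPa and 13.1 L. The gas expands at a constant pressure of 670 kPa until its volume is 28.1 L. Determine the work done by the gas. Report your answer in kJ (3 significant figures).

W ≈ 10.1 kJ

Isobaric: W = P ΔV.
W = (670 kPa)(28.1 − 13.1 L) = (670)(15) = 10050 J.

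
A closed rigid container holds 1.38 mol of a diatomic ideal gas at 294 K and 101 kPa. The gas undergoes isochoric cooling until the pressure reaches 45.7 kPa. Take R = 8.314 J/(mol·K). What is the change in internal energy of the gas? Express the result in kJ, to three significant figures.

Constant volume ⇒ W = 0, so Q = ΔU = nCᵥΔT with Cᵥ = 5R/2 = 20.79 J/(mol·K).
At constant V, T₂/T₁ = P₂/P₁ ⇒ ΔT = T₁(P₂/P₁ − 1) = 294·(45.7/101 − 1) = -161 K.
ΔU = (1.38)(20.79)(-161) = -4617 J.

ΔU ≈ -4.62 kJ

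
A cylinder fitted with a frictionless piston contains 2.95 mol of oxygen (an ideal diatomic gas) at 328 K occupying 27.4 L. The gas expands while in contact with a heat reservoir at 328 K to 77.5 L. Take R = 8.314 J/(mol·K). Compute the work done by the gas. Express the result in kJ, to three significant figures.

W ≈ 8.36 kJ

Isothermal: W = nRT ln(V₂/V₁).
W = (2.95)(8.314)(328) × ln(77.5/27.4)
  = 8045 × 1.04
W_by_gas = 8364 J.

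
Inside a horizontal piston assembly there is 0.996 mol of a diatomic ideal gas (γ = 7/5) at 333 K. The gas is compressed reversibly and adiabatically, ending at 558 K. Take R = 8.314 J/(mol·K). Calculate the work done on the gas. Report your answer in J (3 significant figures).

W ≈ 4660 J

Adiabatic ⇒ Q = 0, so W_by = −ΔU = nCᵥ(T₁ − T₂).
Cᵥ = 5R/2 = 20.79 J/(mol·K).
W = (0.996)(20.79)(333 − 558) = -4658 J.
Work on gas = −W_by = 4658 J.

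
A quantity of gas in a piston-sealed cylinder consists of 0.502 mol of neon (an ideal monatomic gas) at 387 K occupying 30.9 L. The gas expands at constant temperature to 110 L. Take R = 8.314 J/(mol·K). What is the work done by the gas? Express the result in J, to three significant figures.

W ≈ 2050 J

Isothermal: W = nRT ln(V₂/V₁).
W = (0.502)(8.314)(387) × ln(110/30.9)
  = 1615 × 1.27
W_by_gas = 2051 J.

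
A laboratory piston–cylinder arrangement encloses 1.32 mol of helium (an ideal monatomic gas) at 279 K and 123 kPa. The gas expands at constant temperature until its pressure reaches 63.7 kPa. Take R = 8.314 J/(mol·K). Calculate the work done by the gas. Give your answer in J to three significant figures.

W ≈ 2010 J

Isothermal process: W = nRT ln(V₂/V₁) = nRT ln(P₁/P₂).
W = (1.32)(8.314)(279) × ln(123/63.7)
  = 3062 × ln(1.931) = 3062 × 0.658
W_by_gas = 2015 J.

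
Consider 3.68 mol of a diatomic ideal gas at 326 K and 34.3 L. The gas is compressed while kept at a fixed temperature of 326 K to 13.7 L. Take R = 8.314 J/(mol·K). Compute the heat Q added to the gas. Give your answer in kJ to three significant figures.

Isothermal ⇒ ΔU = 0, so Q = W = nRT ln(V₂/V₁).
Q = (3.68)(8.314)(326) ln(13.7/34.3) = 9974 × -0.9177 = -9154 J.

Q ≈ -9.15 kJ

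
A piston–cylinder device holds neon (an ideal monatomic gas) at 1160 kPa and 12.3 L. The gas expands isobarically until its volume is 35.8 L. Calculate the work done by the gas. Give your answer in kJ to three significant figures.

W ≈ 27.3 kJ

Isobaric: W = P ΔV.
W = (1160 kPa)(35.8 − 12.3 L) = (1160)(23.5) = 27260 J.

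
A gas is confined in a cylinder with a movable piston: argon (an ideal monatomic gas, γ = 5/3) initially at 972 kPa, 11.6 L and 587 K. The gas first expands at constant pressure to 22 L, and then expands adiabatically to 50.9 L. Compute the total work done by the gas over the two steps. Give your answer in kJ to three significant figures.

W_total ≈ 23.8 kJ

Step 1 (isobaric): W = PΔV = (972 kPa)(22 − 11.6 L) = 10109 J.
After step 1: P = 972 kPa, V = 22 L, T = 1113 K.
Step 2 (adiabatic): W = (P₁V₁ − P₂V₂)/(γ−1) = (21384 − 12224)/0.667 = 13739 J.
W_total = 10109 + 13739 = 23848 J.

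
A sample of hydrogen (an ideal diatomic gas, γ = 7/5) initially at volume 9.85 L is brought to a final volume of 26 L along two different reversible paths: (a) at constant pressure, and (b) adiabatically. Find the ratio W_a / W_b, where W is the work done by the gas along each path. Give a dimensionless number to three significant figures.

Path (a) isobaric: W = P₁(V₂ − V₁) → W_a/(P₁V₁) = 1.64.
Path (b) adiabatic: W = P₁V₁(1 − (V₁/V₂)^(γ−1))/(γ−1) → W_b/(P₁V₁) = 0.8044.
W_a / W_b = 1.64 / 0.8044 = 2.038.

W_a / W_b ≈ 2.04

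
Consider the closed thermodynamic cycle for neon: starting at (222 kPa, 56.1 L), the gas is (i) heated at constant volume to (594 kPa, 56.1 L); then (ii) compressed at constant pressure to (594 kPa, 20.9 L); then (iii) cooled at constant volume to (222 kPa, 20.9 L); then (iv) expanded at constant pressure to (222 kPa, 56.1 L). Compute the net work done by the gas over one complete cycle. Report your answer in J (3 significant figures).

Constant-volume legs do no work.
W(ii) = (594)(20.9 − 56.1) = -20909 J; W(iv) = (222)(56.1 − 20.9) = 7814 J.
W_net = -20909 + 7814 = -13094 J (the counter-clockwise enclosed area).

W_net ≈ -13100 J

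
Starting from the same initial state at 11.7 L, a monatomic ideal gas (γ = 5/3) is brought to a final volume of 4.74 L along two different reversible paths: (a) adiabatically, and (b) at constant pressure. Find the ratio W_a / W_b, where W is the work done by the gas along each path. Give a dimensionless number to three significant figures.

Path (a) adiabatic: W = P₁V₁(1 − (V₁/V₂)^(γ−1))/(γ−1) → W_a/(P₁V₁) = -1.24.
Path (b) isobaric: W = P₁(V₂ − V₁) → W_b/(P₁V₁) = -0.5949.
W_a / W_b = -1.24 / -0.5949 = 2.084.

W_a / W_b ≈ 2.08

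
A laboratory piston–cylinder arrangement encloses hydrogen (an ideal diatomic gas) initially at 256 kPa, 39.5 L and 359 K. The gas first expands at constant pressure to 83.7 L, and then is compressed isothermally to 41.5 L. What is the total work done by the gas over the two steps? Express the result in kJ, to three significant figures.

Step 1 (isobaric): W = PΔV = (256 kPa)(83.7 − 39.5 L) = 11315 J.
After step 1: P = 256 kPa, V = 83.7 L, T = 760.7 K.
Step 2 (isothermal): W = P₁V₁ ln(V₂/V₁) = (21427) ln(41.5/83.7) = -15032 J.
W_total = 11315 − 15032 = -3717 J.

W_total ≈ -3.72 kJ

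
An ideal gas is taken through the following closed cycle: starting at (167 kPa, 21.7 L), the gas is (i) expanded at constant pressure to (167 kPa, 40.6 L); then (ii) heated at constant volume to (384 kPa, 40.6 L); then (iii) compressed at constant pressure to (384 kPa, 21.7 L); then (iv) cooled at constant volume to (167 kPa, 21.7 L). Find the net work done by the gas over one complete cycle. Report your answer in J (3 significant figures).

W_net ≈ -4100 J

Constant-volume legs do no work.
W(i) = (167)(40.6 − 21.7) = 3156 J; W(iii) = (384)(21.7 − 40.6) = -7258 J.
W_net = 3156 − 7258 = -4101 J (the counter-clockwise enclosed area).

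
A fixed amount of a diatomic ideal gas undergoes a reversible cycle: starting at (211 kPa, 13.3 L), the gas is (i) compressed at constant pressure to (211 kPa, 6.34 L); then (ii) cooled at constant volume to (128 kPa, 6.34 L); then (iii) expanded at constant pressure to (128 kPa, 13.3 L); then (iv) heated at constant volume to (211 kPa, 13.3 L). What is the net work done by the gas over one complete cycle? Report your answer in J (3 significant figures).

Constant-volume legs do no work.
W(i) = (211)(6.34 − 13.3) = -1469 J; W(iii) = (128)(13.3 − 6.34) = 890.9 J.
W_net = -1469 + 890.9 = -577.7 J (the counter-clockwise enclosed area).

W_net ≈ -578 J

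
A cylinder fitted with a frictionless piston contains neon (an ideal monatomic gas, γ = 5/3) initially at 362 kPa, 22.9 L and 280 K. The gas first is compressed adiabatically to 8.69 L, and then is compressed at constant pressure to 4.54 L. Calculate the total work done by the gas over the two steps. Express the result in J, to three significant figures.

Step 1 (adiabatic): W = (P₁V₁ − P₂V₂)/(γ−1) = (8290 − 15816)/0.667 = -11289 J.
After step 1: P = 1820 kPa, V = 8.69 L, T = 534.2 K.
Step 2 (isobaric): W = PΔV = (1820 kPa)(4.54 − 8.69 L) = -7553 J.
W_total = -11289 − 7553 = -18842 J.

W_total ≈ -18800 J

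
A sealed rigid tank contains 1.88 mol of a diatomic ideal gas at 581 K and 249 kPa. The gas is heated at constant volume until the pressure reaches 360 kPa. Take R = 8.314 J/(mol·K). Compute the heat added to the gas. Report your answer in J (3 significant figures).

Q ≈ 10100 J

Constant volume ⇒ W = 0, so Q = ΔU = nCᵥΔT with Cᵥ = 5R/2 = 20.79 J/(mol·K).
At constant V, T₂/T₁ = P₂/P₁ ⇒ ΔT = T₁(P₂/P₁ − 1) = 581·(360/249 − 1) = 259 K.
ΔU = (1.88)(20.79)(259) = 10121 J.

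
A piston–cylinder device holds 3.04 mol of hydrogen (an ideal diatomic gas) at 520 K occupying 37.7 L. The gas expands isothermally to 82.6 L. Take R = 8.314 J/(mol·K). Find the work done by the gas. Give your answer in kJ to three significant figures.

W ≈ 10.3 kJ

Isothermal: W = nRT ln(V₂/V₁).
W = (3.04)(8.314)(520) × ln(82.6/37.7)
  = 13143 × 0.7843
W_by_gas = 10309 J.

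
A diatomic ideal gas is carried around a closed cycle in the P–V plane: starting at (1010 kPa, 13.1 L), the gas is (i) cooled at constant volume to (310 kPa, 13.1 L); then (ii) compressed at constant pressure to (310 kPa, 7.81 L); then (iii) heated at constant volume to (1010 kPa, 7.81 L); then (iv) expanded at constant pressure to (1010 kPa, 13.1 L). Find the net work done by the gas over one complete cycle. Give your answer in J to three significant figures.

W_net ≈ 3700 J

Constant-volume legs do no work.
W(ii) = (310)(7.81 − 13.1) = -1640 J; W(iv) = (1010)(13.1 − 7.81) = 5343 J.
W_net = -1640 + 5343 = 3703 J (the clockwise enclosed area).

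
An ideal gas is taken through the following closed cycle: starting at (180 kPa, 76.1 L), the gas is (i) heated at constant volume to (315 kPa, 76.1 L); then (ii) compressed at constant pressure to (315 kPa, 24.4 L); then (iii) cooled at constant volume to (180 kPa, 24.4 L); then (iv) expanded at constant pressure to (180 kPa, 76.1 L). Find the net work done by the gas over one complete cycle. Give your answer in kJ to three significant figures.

W_net ≈ -6.98 kJ

Constant-volume legs do no work.
W(ii) = (315)(24.4 − 76.1) = -16285 J; W(iv) = (180)(76.1 − 24.4) = 9306 J.
W_net = -16285 + 9306 = -6979 J (the counter-clockwise enclosed area).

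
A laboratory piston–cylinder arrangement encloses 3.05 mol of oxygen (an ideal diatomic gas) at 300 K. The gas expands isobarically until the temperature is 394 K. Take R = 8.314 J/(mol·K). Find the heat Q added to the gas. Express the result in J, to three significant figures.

Q ≈ 8340 J

Isobaric: W = nRΔT = (3.05)(8.314)(94) = 2384 J.
ΔU = nCᵥΔT with Cᵥ = 5R/2: ΔU = (3.05)(20.79)(94) = 5959 J.
Q = ΔU + W = 5959 + 2384 = 8343 J.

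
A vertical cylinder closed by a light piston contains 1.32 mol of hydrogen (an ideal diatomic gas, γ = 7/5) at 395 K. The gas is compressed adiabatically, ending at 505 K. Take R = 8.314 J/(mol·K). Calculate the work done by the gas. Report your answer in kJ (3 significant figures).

Adiabatic ⇒ Q = 0, so W_by = −ΔU = nCᵥ(T₁ − T₂).
Cᵥ = 5R/2 = 20.79 J/(mol·K).
W = (1.32)(20.79)(395 − 505) = -3018 J.

W ≈ -3.02 kJ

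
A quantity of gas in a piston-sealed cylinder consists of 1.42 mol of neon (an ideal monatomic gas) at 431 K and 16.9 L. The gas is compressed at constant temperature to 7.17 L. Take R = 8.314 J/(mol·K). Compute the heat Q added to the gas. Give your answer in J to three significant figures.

Q ≈ -4360 J

Isothermal ⇒ ΔU = 0, so Q = W = nRT ln(V₂/V₁).
Q = (1.42)(8.314)(431) ln(7.17/16.9) = 5088 × -0.8574 = -4363 J.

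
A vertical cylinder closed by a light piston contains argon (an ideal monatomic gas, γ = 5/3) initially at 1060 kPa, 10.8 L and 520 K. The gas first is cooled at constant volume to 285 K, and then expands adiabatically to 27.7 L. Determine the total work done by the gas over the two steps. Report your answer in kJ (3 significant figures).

W_total ≈ 4.39 kJ

Step 1 (isochoric): W = 0 (constant volume).
After step 1: P = 581 kPa (V unchanged).
Step 2 (adiabatic): W = (P₁V₁ − P₂V₂)/(γ−1) = (6274 − 3349)/0.667 = 4389 J.
W_total = 0 + 4389 = 4389 J.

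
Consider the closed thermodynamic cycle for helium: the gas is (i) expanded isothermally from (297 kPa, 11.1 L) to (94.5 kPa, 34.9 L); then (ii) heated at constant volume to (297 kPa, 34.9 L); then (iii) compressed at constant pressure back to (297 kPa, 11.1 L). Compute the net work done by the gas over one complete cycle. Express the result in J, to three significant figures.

W_net ≈ -3290 J

Leg (i): W = PᵢVᵢ ln(V_f/Vᵢ) = (3297) ln(34.9/11.1) = 3777 J.
Leg (ii): W = 0.
Leg (iii): W = PΔV = (297)(11.1 − 34.9) = -7069 J.
W_net = 3777 − 7069 = -3292 J.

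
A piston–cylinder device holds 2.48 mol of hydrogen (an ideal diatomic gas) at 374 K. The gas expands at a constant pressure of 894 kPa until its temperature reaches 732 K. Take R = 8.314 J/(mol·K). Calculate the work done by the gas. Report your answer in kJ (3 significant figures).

Isobaric: W = P ΔV = nR ΔT.
W = (2.48)(8.314)(732 − 374) = 7382 J.

W ≈ 7.38 kJ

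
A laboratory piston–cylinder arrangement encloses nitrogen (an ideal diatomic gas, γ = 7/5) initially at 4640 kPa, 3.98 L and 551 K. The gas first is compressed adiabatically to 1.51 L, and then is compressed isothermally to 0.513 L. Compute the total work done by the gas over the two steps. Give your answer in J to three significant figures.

Step 1 (adiabatic): W = (P₁V₁ − P₂V₂)/(γ−1) = (18467 − 27212)/0.4 = -21862 J.
After step 1: P = 18021 kPa, V = 1.51 L, T = 811.9 K.
Step 2 (isothermal): W = P₁V₁ ln(V₂/V₁) = (27212) ln(0.513/1.51) = -29378 J.
W_total = -21862 − 29378 = -51240 J.

W_total ≈ -51200 J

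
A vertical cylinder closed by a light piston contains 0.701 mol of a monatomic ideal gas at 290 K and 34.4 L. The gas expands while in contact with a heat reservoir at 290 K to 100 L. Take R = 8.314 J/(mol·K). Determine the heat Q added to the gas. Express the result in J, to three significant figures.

Isothermal ⇒ ΔU = 0, so Q = W = nRT ln(V₂/V₁).
Q = (0.701)(8.314)(290) ln(100/34.4) = 1690 × 1.067 = 1804 J.

Q ≈ 1800 J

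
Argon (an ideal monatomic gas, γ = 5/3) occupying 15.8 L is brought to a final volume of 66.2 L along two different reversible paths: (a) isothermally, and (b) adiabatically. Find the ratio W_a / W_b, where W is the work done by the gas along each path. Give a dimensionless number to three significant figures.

Path (a) isothermal: W = P₁V₁ ln(V₂/V₁) → W_a/(P₁V₁) = 1.433.
Path (b) adiabatic: W = P₁V₁(1 − (V₁/V₂)^(γ−1))/(γ−1) → W_b/(P₁V₁) = 0.9228.
W_a / W_b = 1.433 / 0.9228 = 1.552.

W_a / W_b ≈ 1.55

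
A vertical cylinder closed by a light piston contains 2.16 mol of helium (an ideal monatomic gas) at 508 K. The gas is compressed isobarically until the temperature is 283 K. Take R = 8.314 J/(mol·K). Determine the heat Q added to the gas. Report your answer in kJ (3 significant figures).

Q ≈ -10.1 kJ

Isobaric: W = nRΔT = (2.16)(8.314)(-225) = -4041 J.
ΔU = nCᵥΔT with Cᵥ = 3R/2: ΔU = (2.16)(12.47)(-225) = -6061 J.
Q = ΔU + W = -6061 − 4041 = -10102 J.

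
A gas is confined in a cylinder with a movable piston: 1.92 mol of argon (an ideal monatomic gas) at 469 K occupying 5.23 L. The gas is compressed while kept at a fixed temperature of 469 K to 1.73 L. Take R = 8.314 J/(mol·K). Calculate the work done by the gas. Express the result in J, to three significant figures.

Isothermal: W = nRT ln(V₂/V₁).
W = (1.92)(8.314)(469) × ln(1.73/5.23)
  = 7487 × -1.106
W_by_gas = -8282 J.

W ≈ -8280 J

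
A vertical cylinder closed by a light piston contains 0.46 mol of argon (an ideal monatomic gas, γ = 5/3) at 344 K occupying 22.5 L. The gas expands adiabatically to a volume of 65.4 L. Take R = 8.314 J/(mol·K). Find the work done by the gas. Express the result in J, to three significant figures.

Adiabatic: TV^(γ−1) = const with γ = 5/3.
T₂ = T₁ (V₁/V₂)^(γ−1) = 344 × (22.5/65.4)^0.667 = 344 × 0.491 = 168.9 K.
W_by = nCᵥ(T₁ − T₂) = (0.46)(12.47)(344 − 168.9) = 1004 J.

W ≈ 1000 J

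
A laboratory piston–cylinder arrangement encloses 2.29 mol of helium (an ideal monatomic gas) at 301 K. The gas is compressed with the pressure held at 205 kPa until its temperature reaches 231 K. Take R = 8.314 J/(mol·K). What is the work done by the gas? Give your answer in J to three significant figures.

W ≈ -1330 J

Isobaric: W = P ΔV = nR ΔT.
W = (2.29)(8.314)(231 − 301) = -1333 J.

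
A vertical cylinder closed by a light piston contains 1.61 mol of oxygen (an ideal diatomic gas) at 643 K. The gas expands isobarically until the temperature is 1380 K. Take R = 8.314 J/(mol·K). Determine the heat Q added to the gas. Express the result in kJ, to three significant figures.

Q ≈ 34.5 kJ

Isobaric: W = nRΔT = (1.61)(8.314)(737) = 9865 J.
ΔU = nCᵥΔT with Cᵥ = 5R/2: ΔU = (1.61)(20.79)(737) = 24663 J.
Q = ΔU + W = 24663 + 9865 = 34528 J.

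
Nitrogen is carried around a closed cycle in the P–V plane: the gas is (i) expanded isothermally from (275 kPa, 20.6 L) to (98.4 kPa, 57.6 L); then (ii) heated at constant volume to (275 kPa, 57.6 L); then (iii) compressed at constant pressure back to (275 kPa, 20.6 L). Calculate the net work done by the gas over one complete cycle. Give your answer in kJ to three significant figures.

Leg (i): W = PᵢVᵢ ln(V_f/Vᵢ) = (5665) ln(57.6/20.6) = 5825 J.
Leg (ii): W = 0.
Leg (iii): W = PΔV = (275)(20.6 − 57.6) = -10175 J.
W_net = 5825 − 10175 = -4350 J.

W_net ≈ -4.35 kJ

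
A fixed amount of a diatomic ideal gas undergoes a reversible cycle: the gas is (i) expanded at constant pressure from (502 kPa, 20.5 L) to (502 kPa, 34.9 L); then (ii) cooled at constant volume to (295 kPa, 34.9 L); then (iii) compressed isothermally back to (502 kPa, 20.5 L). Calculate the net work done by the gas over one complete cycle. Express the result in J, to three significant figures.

W_net ≈ 1750 J

Leg (i): W = PΔV = (502)(34.9 − 20.5) = 7229 J.
Leg (ii): W = 0.
Leg (iii): W = PᵢVᵢ ln(V_f/Vᵢ) = (10296) ln(20.5/34.9) = -5478 J.
W_net = 7229 − 5478 = 1751 J.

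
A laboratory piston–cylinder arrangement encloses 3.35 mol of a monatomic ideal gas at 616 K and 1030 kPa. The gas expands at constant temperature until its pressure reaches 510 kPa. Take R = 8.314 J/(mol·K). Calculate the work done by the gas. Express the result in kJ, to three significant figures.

Isothermal process: W = nRT ln(V₂/V₁) = nRT ln(P₁/P₂).
W = (3.35)(8.314)(616) × ln(1030/510)
  = 17157 × ln(2.02) = 17157 × 0.7029
W_by_gas = 12060 J.

W ≈ 12.1 kJ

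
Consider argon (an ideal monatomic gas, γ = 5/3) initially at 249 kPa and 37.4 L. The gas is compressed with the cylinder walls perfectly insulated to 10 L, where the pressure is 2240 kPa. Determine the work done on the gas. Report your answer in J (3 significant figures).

Adiabatic: W = (P₁V₁ − P₂V₂)/(γ − 1) with γ = 5/3.
P₁V₁ = 9313 J, P₂V₂ = 22400 J.
W = (9313 − 22400) / 0.6667 = -19631 J.
Work on gas = −W_by = 19631 J.

W ≈ 19600 J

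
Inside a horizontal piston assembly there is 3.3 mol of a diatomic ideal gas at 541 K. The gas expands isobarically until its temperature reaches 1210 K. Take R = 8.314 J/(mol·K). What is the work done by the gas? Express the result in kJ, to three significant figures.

Isobaric: W = P ΔV = nR ΔT.
W = (3.3)(8.314)(1210 − 541) = 18355 J.

W ≈ 18.4 kJ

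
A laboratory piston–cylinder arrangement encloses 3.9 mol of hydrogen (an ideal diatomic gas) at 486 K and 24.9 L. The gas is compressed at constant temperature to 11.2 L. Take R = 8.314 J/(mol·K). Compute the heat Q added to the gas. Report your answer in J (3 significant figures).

Isothermal ⇒ ΔU = 0, so Q = W = nRT ln(V₂/V₁).
Q = (3.9)(8.314)(486) ln(11.2/24.9) = 15758 × -0.799 = -12590 J.

Q ≈ -12600 J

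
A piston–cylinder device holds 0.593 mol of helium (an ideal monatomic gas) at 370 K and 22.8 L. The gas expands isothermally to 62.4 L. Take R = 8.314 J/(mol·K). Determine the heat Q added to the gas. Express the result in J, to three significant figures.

Isothermal ⇒ ΔU = 0, so Q = W = nRT ln(V₂/V₁).
Q = (0.593)(8.314)(370) ln(62.4/22.8) = 1824 × 1.007 = 1837 J.

Q ≈ 1840 J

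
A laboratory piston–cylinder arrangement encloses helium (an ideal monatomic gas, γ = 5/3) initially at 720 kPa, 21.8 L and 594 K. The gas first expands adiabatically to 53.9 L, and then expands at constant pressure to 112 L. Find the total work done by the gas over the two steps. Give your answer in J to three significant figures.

Step 1 (adiabatic): W = (P₁V₁ − P₂V₂)/(γ−1) = (15696 − 8584)/0.667 = 10668 J.
After step 1: P = 159.3 kPa, V = 53.9 L, T = 324.9 K.
Step 2 (isobaric): W = PΔV = (159.3 kPa)(112 − 53.9 L) = 9253 J.
W_total = 10668 + 9253 = 19921 J.

W_total ≈ 19900 J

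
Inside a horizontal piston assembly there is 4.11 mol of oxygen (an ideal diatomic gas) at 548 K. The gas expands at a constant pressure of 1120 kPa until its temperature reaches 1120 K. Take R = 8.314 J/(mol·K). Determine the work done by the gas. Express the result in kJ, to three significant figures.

Isobaric: W = P ΔV = nR ΔT.
W = (4.11)(8.314)(1120 − 548) = 19546 J.

W ≈ 19.5 kJ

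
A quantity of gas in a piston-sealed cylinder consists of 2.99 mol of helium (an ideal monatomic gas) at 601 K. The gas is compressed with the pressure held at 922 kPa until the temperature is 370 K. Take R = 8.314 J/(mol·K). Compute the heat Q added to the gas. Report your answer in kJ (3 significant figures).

Q ≈ -14.4 kJ

Isobaric: W = nRΔT = (2.99)(8.314)(-231) = -5742 J.
ΔU = nCᵥΔT with Cᵥ = 3R/2: ΔU = (2.99)(12.47)(-231) = -8614 J.
Q = ΔU + W = -8614 − 5742 = -14356 J.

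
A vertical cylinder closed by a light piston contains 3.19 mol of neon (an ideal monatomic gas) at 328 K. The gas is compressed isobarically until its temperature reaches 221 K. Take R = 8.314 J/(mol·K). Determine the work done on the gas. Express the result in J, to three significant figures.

Isobaric: W = P ΔV = nR ΔT.
W = (3.19)(8.314)(221 − 328) = -2838 J.
Work on gas = −W_by = 2838 J.

W ≈ 2840 J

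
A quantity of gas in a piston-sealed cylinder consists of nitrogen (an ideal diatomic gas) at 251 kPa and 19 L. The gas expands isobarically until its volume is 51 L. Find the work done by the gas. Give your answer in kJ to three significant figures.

W ≈ 8.03 kJ

Isobaric: W = P ΔV.
W = (251 kPa)(51 − 19 L) = (251)(32) = 8032 J.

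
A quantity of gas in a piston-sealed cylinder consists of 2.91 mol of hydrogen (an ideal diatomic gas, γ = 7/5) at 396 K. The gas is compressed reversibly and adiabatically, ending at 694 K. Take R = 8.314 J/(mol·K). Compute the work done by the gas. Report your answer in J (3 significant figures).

Adiabatic ⇒ Q = 0, so W_by = −ΔU = nCᵥ(T₁ − T₂).
Cᵥ = 5R/2 = 20.79 J/(mol·K).
W = (2.91)(20.79)(396 − 694) = -18024 J.

W ≈ -18000 J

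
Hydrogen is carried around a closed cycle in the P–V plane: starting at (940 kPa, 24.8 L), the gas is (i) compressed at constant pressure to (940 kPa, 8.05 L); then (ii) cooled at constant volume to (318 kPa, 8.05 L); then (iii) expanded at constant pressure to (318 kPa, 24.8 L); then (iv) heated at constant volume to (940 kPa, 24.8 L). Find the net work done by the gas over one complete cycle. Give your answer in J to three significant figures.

W_net ≈ -10400 J

Constant-volume legs do no work.
W(i) = (940)(8.05 − 24.8) = -15745 J; W(iii) = (318)(24.8 − 8.05) = 5326 J.
W_net = -15745 + 5326 = -10418 J (the counter-clockwise enclosed area).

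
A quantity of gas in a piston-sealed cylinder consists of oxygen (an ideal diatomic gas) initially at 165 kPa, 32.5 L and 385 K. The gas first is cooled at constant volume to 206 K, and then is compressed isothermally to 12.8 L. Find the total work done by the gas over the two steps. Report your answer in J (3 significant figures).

Step 1 (isochoric): W = 0 (constant volume).
After step 1: P = 88.29 kPa (V unchanged).
Step 2 (isothermal): W = P₁V₁ ln(V₂/V₁) = (2869) ln(12.8/32.5) = -2674 J.
W_total = 0 − 2674 = -2674 J.

W_total ≈ -2670 J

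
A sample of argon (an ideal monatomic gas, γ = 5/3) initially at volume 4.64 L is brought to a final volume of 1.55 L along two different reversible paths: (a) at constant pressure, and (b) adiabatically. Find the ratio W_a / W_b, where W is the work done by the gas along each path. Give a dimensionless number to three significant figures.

Path (a) isobaric: W = P₁(V₂ − V₁) → W_a/(P₁V₁) = -0.6659.
Path (b) adiabatic: W = P₁V₁(1 − (V₁/V₂)^(γ−1))/(γ−1) → W_b/(P₁V₁) = -1.616.
W_a / W_b = -0.6659 / -1.616 = 0.4122.

W_a / W_b ≈ 0.412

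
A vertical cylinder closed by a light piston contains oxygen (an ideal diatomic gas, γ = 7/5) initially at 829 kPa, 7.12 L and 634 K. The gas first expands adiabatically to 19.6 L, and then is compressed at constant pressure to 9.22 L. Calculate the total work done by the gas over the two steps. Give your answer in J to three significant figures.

W_total ≈ 2830 J

Step 1 (adiabatic): W = (P₁V₁ − P₂V₂)/(γ−1) = (5902 − 3937)/0.4 = 4915 J.
After step 1: P = 200.8 kPa, V = 19.6 L, T = 422.8 K.
Step 2 (isobaric): W = PΔV = (200.8 kPa)(9.22 − 19.6 L) = -2085 J.
W_total = 4915 − 2085 = 2830 J.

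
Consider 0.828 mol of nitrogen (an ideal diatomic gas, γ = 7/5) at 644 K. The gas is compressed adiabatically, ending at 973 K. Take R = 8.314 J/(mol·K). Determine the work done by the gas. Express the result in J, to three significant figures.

Adiabatic ⇒ Q = 0, so W_by = −ΔU = nCᵥ(T₁ − T₂).
Cᵥ = 5R/2 = 20.79 J/(mol·K).
W = (0.828)(20.79)(644 − 973) = -5662 J.

W ≈ -5660 J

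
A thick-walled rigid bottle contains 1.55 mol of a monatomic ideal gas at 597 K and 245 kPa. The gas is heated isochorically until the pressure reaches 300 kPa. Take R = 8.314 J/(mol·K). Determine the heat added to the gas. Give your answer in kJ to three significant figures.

Q ≈ 2.59 kJ

Constant volume ⇒ W = 0, so Q = ΔU = nCᵥΔT with Cᵥ = 3R/2 = 12.47 J/(mol·K).
At constant V, T₂/T₁ = P₂/P₁ ⇒ ΔT = T₁(P₂/P₁ − 1) = 597·(300/245 − 1) = 134 K.
ΔU = (1.55)(12.47)(134) = 2591 J.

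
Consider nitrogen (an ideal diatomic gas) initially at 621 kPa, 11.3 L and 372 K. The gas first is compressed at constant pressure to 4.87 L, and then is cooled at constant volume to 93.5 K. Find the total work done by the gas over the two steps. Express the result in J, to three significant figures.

W_total ≈ -3990 J

Step 1 (isobaric): W = PΔV = (621 kPa)(4.87 − 11.3 L) = -3993 J.
Step 2 (isochoric): W = 0 (constant volume).
W_total = -3993 + 0 = -3993 J.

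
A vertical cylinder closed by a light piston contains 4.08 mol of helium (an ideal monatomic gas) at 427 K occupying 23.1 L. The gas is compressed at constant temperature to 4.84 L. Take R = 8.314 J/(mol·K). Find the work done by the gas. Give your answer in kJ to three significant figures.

W ≈ -22.6 kJ

Isothermal: W = nRT ln(V₂/V₁).
W = (4.08)(8.314)(427) × ln(4.84/23.1)
  = 14484 × -1.563
W_by_gas = -22638 J.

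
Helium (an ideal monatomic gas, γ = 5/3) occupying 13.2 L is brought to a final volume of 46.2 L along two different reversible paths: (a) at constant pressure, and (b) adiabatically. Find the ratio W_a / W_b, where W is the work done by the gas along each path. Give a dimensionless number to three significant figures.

Path (a) isobaric: W = P₁(V₂ − V₁) → W_a/(P₁V₁) = 2.5.
Path (b) adiabatic: W = P₁V₁(1 − (V₁/V₂)^(γ−1))/(γ−1) → W_b/(P₁V₁) = 0.8493.
W_a / W_b = 2.5 / 0.8493 = 2.944.

W_a / W_b ≈ 2.94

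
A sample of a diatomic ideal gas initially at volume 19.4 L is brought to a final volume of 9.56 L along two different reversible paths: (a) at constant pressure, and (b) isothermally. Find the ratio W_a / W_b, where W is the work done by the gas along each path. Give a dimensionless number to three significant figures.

Path (a) isobaric: W = P₁(V₂ − V₁) → W_a/(P₁V₁) = -0.5072.
Path (b) isothermal: W = P₁V₁ ln(V₂/V₁) → W_b/(P₁V₁) = -0.7077.
W_a / W_b = -0.5072 / -0.7077 = 0.7167.

W_a / W_b ≈ 0.717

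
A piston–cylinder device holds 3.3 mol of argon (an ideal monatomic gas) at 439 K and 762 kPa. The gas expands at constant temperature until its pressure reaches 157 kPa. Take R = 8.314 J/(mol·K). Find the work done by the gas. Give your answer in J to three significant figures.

W ≈ 19000 J

Isothermal process: W = nRT ln(V₂/V₁) = nRT ln(P₁/P₂).
W = (3.3)(8.314)(439) × ln(762/157)
  = 12044 × ln(4.854) = 12044 × 1.58
W_by_gas = 19027 J.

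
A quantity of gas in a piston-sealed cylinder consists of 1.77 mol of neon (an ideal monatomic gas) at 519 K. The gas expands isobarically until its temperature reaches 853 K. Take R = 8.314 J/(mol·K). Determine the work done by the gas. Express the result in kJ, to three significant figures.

Isobaric: W = P ΔV = nR ΔT.
W = (1.77)(8.314)(853 − 519) = 4915 J.

W ≈ 4.92 kJ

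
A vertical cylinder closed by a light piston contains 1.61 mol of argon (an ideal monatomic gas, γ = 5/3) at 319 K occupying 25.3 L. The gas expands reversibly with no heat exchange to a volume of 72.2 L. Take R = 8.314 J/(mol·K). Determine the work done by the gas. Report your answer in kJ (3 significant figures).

Adiabatic: TV^(γ−1) = const with γ = 5/3.
T₂ = T₁ (V₁/V₂)^(γ−1) = 319 × (25.3/72.2)^0.667 = 319 × 0.497 = 158.6 K.
W_by = nCᵥ(T₁ − T₂) = (1.61)(12.47)(319 − 158.6) = 3221 J.

W ≈ 3.22 kJ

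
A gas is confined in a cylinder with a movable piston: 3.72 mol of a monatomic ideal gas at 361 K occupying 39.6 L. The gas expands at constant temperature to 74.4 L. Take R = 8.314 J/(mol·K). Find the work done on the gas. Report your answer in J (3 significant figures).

W ≈ -7040 J

Isothermal: W = nRT ln(V₂/V₁).
W = (3.72)(8.314)(361) × ln(74.4/39.6)
  = 11165 × 0.6306
W_by_gas = 7041 J; work on gas = −W_by = -7041 J.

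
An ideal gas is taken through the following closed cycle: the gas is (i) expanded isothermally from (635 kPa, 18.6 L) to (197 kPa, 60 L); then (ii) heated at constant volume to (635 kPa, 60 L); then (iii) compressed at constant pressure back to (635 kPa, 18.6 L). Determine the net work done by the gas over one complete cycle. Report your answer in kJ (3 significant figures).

W_net ≈ -12.5 kJ

Leg (i): W = PᵢVᵢ ln(V_f/Vᵢ) = (11811) ln(60/18.6) = 13833 J.
Leg (ii): W = 0.
Leg (iii): W = PΔV = (635)(18.6 − 60) = -26289 J.
W_net = 13833 − 26289 = -12456 J.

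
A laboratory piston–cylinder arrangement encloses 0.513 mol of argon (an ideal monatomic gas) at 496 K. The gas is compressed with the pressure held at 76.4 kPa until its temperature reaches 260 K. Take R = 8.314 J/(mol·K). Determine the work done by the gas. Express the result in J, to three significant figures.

Isobaric: W = P ΔV = nR ΔT.
W = (0.513)(8.314)(260 − 496) = -1007 J.

W ≈ -1010 J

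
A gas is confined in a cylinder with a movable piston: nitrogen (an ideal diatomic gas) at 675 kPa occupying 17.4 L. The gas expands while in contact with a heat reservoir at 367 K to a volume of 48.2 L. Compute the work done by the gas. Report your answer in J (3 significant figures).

Isothermal: W = nRT ln(V₂/V₁) = P₁V₁ ln(V₂/V₁).
P₁V₁ = (675 kPa)(17.4 L) = 11745 J.
W = 11745 × ln(48.2/17.4) = 11745 × 1.019
W_by_gas = 11967 J.

W ≈ 12000 J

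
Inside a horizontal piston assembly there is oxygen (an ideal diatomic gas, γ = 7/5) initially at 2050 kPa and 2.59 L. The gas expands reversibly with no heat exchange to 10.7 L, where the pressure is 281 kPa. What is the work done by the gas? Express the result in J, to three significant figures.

Adiabatic: W = (P₁V₁ − P₂V₂)/(γ − 1) with γ = 7/5.
P₁V₁ = 5310 J, P₂V₂ = 3007 J.
W = (5310 − 3007) / 0.4 = 5757 J.

W ≈ 5760 J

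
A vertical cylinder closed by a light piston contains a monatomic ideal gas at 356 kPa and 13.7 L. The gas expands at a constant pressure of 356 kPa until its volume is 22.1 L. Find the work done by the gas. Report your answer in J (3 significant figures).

W ≈ 2990 J

Isobaric: W = P ΔV.
W = (356 kPa)(22.1 − 13.7 L) = (356)(8.4) = 2990 J.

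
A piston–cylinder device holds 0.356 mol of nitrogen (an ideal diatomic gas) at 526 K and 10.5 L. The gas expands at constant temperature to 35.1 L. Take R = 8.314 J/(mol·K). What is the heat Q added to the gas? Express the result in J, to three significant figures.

Isothermal ⇒ ΔU = 0, so Q = W = nRT ln(V₂/V₁).
Q = (0.356)(8.314)(526) ln(35.1/10.5) = 1557 × 1.207 = 1879 J.

Q ≈ 1880 J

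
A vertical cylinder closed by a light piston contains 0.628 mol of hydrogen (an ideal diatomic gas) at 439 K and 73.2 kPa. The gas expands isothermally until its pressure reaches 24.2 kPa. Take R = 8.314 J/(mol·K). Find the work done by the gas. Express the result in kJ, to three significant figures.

Isothermal process: W = nRT ln(V₂/V₁) = nRT ln(P₁/P₂).
W = (0.628)(8.314)(439) × ln(73.2/24.2)
  = 2292 × ln(3.025) = 2292 × 1.107
W_by_gas = 2537 J.

W ≈ 2.54 kJ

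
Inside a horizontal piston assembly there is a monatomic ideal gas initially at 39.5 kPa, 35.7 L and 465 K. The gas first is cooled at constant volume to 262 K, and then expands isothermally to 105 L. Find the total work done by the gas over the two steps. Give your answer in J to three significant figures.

W_total ≈ 857 J

Step 1 (isochoric): W = 0 (constant volume).
After step 1: P = 22.26 kPa (V unchanged).
Step 2 (isothermal): W = P₁V₁ ln(V₂/V₁) = (794.5) ln(105/35.7) = 857.2 J.
W_total = 0 + 857.2 = 857.2 J.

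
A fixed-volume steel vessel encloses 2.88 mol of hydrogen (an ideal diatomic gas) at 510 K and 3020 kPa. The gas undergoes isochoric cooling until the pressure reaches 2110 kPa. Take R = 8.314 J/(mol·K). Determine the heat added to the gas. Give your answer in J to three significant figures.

Constant volume ⇒ W = 0, so Q = ΔU = nCᵥΔT with Cᵥ = 5R/2 = 20.79 J/(mol·K).
At constant V, T₂/T₁ = P₂/P₁ ⇒ ΔT = T₁(P₂/P₁ − 1) = 510·(2110/3020 − 1) = -153.7 K.
ΔU = (2.88)(20.79)(-153.7) = -9199 J.

Q ≈ -9200 J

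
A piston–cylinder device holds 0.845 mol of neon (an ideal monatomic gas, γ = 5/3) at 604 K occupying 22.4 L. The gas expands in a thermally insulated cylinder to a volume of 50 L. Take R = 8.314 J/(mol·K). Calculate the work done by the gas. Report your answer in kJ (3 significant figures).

Adiabatic: TV^(γ−1) = const with γ = 5/3.
T₂ = T₁ (V₁/V₂)^(γ−1) = 604 × (22.4/50)^0.667 = 604 × 0.5855 = 353.6 K.
W_by = nCᵥ(T₁ − T₂) = (0.845)(12.47)(604 − 353.6) = 2638 J.

W ≈ 2.64 kJ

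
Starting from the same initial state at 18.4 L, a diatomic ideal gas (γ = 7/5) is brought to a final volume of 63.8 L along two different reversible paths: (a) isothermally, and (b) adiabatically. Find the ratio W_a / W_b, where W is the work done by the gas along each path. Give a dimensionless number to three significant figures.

W_a / W_b ≈ 1.27

Path (a) isothermal: W = P₁V₁ ln(V₂/V₁) → W_a/(P₁V₁) = 1.243.
Path (b) adiabatic: W = P₁V₁(1 − (V₁/V₂)^(γ−1))/(γ−1) → W_b/(P₁V₁) = 0.9797.
W_a / W_b = 1.243 / 0.9797 = 1.269.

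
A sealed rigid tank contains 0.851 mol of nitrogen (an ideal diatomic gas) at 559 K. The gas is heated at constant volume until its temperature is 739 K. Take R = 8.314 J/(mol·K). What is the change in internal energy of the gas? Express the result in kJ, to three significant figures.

ΔU ≈ 3.18 kJ

Constant volume ⇒ W = 0, so Q = ΔU = nCᵥΔT with Cᵥ = 5R/2 = 20.79 J/(mol·K).
ΔU = (0.851)(20.79)(739 − 559) = 3184 J.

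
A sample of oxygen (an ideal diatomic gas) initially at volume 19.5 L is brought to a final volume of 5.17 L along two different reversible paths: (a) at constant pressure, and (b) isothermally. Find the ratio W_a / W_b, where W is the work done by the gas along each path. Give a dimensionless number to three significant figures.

W_a / W_b ≈ 0.554

Path (a) isobaric: W = P₁(V₂ − V₁) → W_a/(P₁V₁) = -0.7349.
Path (b) isothermal: W = P₁V₁ ln(V₂/V₁) → W_b/(P₁V₁) = -1.328.
W_a / W_b = -0.7349 / -1.328 = 0.5536.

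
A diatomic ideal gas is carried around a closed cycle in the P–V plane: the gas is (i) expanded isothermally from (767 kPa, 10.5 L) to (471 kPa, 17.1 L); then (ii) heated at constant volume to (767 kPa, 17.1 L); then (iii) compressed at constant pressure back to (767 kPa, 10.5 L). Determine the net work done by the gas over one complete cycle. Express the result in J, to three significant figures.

W_net ≈ -1130 J

Leg (i): W = PᵢVᵢ ln(V_f/Vᵢ) = (8054) ln(17.1/10.5) = 3928 J.
Leg (ii): W = 0.
Leg (iii): W = PΔV = (767)(10.5 − 17.1) = -5062 J.
W_net = 3928 − 5062 = -1134 J.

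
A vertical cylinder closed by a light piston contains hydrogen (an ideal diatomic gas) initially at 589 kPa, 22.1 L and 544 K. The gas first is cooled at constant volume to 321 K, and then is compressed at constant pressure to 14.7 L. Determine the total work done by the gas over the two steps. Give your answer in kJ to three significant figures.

W_total ≈ -2.57 kJ

Step 1 (isochoric): W = 0 (constant volume).
After step 1: P = 347.6 kPa (V unchanged).
Step 2 (isobaric): W = PΔV = (347.6 kPa)(14.7 − 22.1 L) = -2572 J.
W_total = 0 − 2572 = -2572 J.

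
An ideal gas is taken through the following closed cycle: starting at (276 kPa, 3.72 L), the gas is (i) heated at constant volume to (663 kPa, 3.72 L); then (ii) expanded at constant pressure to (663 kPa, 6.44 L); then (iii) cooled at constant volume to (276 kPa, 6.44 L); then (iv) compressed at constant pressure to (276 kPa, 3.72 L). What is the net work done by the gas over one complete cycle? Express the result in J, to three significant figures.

W_net ≈ 1050 J

Constant-volume legs do no work.
W(ii) = (663)(6.44 − 3.72) = 1803 J; W(iv) = (276)(3.72 − 6.44) = -750.7 J.
W_net = 1803 − 750.7 = 1053 J (the clockwise enclosed area).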